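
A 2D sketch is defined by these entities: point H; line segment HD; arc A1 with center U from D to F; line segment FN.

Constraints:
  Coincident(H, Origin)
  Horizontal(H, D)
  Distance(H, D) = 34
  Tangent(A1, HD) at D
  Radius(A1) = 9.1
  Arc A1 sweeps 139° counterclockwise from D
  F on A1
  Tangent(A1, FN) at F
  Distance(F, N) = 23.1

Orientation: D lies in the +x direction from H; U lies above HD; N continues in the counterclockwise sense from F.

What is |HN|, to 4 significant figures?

38.43

On A1, D sits at bearing -90° from U; a 139° counterclockwise sweep puts F at bearing 49°, so F = U + 9.1·(cos 49°, sin 49°) = (39.97, 15.97). Tangency of A1 to FN means the radius UF is perpendicular to FN, so FN runs along (−sin 49°, cos 49°); with |FN| = 23.1, N = (22.54, 31.12). Then |HN| = |N − H| = 38.43.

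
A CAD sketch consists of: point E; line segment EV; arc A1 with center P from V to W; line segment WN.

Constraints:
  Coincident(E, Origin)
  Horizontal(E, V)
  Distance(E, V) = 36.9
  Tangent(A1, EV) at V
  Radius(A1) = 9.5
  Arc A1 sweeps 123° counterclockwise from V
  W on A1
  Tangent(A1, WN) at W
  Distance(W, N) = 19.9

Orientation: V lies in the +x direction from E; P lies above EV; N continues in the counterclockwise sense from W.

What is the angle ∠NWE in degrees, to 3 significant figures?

75.1°

E is at the origin; E and V share the same y with |EV| = 36.9 and V on the +x side, so V = (36.9, 0.00). The tangent condition forces PV to be normal to EV, so P = V + (0, 9.5) = (36.9, 9.50). On A1, V sits at bearing -90° from P; a 123° counterclockwise sweep puts W at bearing 33°, so W = P + 9.5·(cos 33°, sin 33°) = (44.9, 14.7). Since A1 is tangent to WN there, PW ⟂ WN, so WN runs along (−sin 33°, cos 33°); with |WN| = 19.9, N = (34.0, 31.4). Then cos ∠NWE = WN·WE / (|WN||WE|), giving 75.1°.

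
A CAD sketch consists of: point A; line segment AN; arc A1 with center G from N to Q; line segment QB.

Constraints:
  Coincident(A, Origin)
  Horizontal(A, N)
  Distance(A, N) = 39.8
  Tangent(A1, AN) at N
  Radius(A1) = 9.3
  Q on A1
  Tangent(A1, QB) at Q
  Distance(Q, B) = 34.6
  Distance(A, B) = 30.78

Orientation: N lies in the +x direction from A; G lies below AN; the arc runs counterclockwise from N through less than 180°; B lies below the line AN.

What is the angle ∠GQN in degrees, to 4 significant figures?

65.68°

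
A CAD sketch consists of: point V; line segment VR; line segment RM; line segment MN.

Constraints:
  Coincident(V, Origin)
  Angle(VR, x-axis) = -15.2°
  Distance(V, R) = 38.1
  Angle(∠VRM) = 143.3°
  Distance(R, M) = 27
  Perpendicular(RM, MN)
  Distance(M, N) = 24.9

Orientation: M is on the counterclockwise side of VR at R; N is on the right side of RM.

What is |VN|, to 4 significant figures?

74.73

V is at the origin; VR runs at -15.2° with length 38.1, so R = 38.1·(cos -15.2°, sin -15.2°) = (36.77, -9.989). ∠VRM = 143.3°, so RM runs at -15.2° + (180° − 143.3°) = 21.50° from the x-axis; with |RM| = 27.0, M = R + 27.0·(cos 21.50°, sin 21.50°) = (61.89, -0.09387). RM is perpendicular to MN; with |MN| = 24.9 on the right of RM, N = M + 24.9·(0.3665, -0.9304) = (71.01, -23.26). Then |VN| = |N − V| = 74.73.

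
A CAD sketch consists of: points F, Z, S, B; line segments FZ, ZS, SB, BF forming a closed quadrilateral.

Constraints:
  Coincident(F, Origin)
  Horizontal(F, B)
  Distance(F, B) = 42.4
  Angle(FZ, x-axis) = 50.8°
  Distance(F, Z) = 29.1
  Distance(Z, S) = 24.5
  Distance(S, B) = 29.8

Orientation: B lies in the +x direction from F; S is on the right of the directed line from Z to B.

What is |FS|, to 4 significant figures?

12.69

Checks: |ZS| = 24.50 ✓; |SB| = 29.80 ✓.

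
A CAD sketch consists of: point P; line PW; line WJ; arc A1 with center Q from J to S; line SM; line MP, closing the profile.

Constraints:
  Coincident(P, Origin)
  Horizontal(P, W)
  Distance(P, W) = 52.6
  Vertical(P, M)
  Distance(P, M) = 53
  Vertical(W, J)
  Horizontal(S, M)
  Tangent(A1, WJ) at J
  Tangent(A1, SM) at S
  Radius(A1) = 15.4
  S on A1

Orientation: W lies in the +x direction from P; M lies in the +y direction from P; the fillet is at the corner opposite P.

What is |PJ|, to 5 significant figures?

64.657

The virtual corner opposite P is at (52.600, 53.000). A1 meets WJ tangentially, so QJ is at right angles to WJ and since A1 is tangent to SM there, QS ⟂ SM, with radius 15.4, so the center Q sits 15.4 in from both sides at Q = (37.200, 37.600). That places the tangent points at J = (52.600, 37.600) on WJ and S = (37.200, 53.000) on SM. Then |PJ| = |J − P| = 64.657.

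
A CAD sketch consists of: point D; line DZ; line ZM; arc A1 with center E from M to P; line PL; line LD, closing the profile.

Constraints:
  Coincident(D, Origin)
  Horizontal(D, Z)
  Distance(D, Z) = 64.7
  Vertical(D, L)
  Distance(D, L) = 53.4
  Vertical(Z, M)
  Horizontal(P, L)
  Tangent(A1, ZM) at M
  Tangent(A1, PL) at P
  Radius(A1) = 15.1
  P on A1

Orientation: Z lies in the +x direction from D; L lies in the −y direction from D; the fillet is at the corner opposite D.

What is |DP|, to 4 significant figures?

72.88

D is at the origin; D and Z share the same y with |DZ| = 64.7 and Z on the +x side, so Z = (64.70, 0.000). DL is vertical with |DL| = 53.4 and L on the −y side, so L = (0.000, -53.40). The virtual corner opposite D is at (64.70, -53.40). The tangent condition forces EM to be normal to ZM and the tangent condition forces EP to be normal to PL, with radius 15.1, so the center E sits 15.1 in from both sides at E = (49.60, -38.30). That places the tangent points at M = (64.70, -38.30) on ZM and P = (49.60, -53.40) on PL. Then |DP| = |P − D| = 72.88.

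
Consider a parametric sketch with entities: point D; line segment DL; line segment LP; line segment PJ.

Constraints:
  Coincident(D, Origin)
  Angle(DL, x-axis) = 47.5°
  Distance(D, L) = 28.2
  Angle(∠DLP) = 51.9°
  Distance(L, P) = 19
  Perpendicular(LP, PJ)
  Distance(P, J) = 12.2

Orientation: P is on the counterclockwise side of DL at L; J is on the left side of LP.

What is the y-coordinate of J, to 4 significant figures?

10.08

D is at the origin; DL runs at 47.5° with length 28.2, so L = 28.2·(cos 47.5°, sin 47.5°) = (19.05, 20.79). ∠DLP = 51.9°, so LP runs at 47.5° + (180° − 51.9°) = 175.6° from the x-axis; with |LP| = 19.0, P = L + 19.0·(cos 175.6°, sin 175.6°) = (0.1076, 22.25). LP is perpendicular to PJ; with |PJ| = 12.2 on the left of LP, J = P + 12.2·(-0.07672, -0.9971) = (-0.8283, 10.08). So J.y = 10.08.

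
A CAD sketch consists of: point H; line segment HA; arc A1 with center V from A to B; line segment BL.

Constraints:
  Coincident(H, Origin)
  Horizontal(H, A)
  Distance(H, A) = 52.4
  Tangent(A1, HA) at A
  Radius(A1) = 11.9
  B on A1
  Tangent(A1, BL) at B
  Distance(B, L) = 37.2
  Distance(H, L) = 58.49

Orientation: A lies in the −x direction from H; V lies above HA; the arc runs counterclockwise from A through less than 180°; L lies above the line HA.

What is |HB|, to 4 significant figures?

41.87

Checks: |VB| = 11.90 ✓; ∠(VB, BL) = 90.00° ✓; |BL| = 37.20 ✓; |HL| = 58.49 ✓.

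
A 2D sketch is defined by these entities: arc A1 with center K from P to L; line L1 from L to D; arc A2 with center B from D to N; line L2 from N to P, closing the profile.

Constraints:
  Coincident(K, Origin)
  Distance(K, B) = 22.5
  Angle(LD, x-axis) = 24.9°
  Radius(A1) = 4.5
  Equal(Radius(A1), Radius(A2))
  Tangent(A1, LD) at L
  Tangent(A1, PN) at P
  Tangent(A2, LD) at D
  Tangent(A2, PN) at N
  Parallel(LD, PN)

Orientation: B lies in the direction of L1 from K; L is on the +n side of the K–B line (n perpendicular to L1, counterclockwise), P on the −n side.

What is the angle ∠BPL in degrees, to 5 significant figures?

78.690°

K is at the origin and B lies 22.5 along u from K, so B = 22.5·u = (20.408, 9.4733). Tangency of A1 to both parallel lines with radius 4.5 puts L and P at K ± 4.5·n: L = (-1.8947, 4.0817), P = (1.8947, -4.0817). Then cos ∠BPL = PB·PL / (|PB||PL|), giving 78.690°.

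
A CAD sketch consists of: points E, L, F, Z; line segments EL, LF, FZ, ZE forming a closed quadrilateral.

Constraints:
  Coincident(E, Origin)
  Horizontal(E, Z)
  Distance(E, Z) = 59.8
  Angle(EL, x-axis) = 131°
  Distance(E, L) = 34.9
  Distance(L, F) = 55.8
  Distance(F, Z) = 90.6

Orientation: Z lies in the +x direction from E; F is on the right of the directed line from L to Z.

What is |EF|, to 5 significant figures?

39.169

E is at the origin; E and Z share the same y with |EZ| = 59.8 and Z in +x, so Z = (59.8, 0). EL runs at 131.0° with |EL| = 34.9, so L = (-22.896, 26.339). F is determined by |LF| = 55.8 and |FZ| = 90.6 together: it lies at the intersection of circle(L, 55.8) and circle(Z, 90.6). With |LZ| = 86.790, the foot of the radical line on LZ is 14.044 from L and the perpendicular offset is √(55.8² − 14.044²) = 54.004. Taking the right-of-LZ solution: F = (-25.904, -29.380).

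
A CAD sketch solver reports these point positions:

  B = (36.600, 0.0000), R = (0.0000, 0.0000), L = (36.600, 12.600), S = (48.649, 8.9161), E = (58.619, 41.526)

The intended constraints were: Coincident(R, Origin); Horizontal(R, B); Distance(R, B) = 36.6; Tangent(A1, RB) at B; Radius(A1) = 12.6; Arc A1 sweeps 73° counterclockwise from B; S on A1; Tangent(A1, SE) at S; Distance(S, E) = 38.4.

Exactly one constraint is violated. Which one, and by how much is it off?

Distance(S, E) = 38.4 — off by 4.30.

R = (0.00, 0.00) ✓; R.y = 0.00, B.y = 0.00 ✓; |RB| = 36.60 ✓; ∠(LB, BR) = 90.00° ✓; |LB| = 12.60 ✓; bearing(L→S) − bearing(L→B) = 73.00° ✓; |LS| = 12.60 ✓; ∠(LS, SE) = 90.00° ✓; |SE| = 34.10 ✗.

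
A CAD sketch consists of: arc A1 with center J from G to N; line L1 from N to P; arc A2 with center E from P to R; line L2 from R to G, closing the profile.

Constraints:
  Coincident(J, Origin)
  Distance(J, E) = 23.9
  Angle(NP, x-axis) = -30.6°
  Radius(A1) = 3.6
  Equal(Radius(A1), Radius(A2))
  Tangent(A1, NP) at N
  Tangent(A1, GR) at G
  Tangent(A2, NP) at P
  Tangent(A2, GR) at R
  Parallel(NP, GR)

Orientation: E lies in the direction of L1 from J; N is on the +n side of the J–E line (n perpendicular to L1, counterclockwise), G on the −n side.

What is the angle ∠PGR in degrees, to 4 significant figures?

16.77°

The slot axis is L1's direction at -30.6°, so u = (cos -30.6°, sin -30.6°) = (0.8607, -0.5090) and n = (−sin -30.6°, cos -30.6°) = (0.5090, 0.8607). J is at the origin and E lies 23.9 along u from J, so E = 23.9·u = (20.57, -12.17). Tangency of A1 to both parallel lines with radius 3.6 puts N and G at J ± 3.6·n: N = (1.833, 3.099), G = (-1.833, -3.099). Equal radii place P and R the same way about E: P = E + 3.6·n = (22.40, -9.067), R = E − 3.6·n = (18.74, -15.26). Then cos ∠PGR = GP·GR / (|GP||GR|), giving 16.77°.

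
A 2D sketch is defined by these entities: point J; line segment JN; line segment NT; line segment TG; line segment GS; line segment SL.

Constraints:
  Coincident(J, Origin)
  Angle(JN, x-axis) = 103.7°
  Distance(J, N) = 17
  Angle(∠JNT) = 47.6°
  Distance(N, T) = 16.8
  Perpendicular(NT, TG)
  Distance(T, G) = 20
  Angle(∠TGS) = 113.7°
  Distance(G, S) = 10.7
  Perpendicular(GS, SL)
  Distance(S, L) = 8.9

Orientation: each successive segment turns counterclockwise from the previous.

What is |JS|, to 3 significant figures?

12.6

J is at the origin; JN runs at 103.7° with length 17.0, so N = (-4.03, 16.5). ∠JNT = 47.6° gives NT at -124° from the x-axis; with |NT| = 16.8, T = (-13.4, 2.57). The perpendicularity gives TG at right angles to NT, so TG runs at -33.9°; with |TG| = 20.0, G = (3.20, -8.58). ∠TGS = 113.7° gives GS at 32.4° from the x-axis; with |GS| = 10.7, S = (12.2, -2.85). Then |JS| = |S − J| = 12.6.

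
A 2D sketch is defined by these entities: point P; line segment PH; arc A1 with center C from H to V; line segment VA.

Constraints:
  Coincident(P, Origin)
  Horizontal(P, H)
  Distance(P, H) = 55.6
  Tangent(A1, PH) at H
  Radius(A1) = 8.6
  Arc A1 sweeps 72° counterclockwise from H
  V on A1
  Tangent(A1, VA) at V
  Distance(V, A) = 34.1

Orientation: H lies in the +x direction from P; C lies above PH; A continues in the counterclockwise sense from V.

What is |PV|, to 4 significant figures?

64.06

P is at the origin; PH is horizontal with |PH| = 55.6 and H on the +x side, so H = (55.60, 0.000). The tangent condition forces CH to be normal to PH, so C = H + (0, 8.6) = (55.60, 8.600). On A1, H sits at bearing -90° from C; a 72° counterclockwise sweep puts V at bearing -18°, so V = C + 8.6·(cos -18°, sin -18°) = (63.78, 5.942). Then |PV| = |V − P| = 64.06.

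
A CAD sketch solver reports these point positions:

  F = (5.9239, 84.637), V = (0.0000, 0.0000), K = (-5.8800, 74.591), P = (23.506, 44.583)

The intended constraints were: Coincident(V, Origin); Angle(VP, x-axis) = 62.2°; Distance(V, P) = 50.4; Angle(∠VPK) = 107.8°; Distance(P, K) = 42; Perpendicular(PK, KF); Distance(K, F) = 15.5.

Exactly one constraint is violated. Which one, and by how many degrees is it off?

Perpendicular(PK, KF) — off by 4.00°.

V = (0.00, 0.00) ✓; VP at 62.20° ✓; |VP| = 50.40 ✓; ∠VPK = 107.8° ✓; |PK| = 42.00 ✓; ∠(PK, KF) = 94.00° ✗; |KF| = 15.50 ✓.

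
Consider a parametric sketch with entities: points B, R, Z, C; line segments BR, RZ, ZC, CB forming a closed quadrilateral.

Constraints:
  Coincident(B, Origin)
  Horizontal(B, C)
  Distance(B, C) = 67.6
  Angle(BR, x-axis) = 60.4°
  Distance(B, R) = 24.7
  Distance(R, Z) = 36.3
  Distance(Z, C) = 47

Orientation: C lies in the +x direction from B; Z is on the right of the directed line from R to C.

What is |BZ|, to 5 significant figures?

26.173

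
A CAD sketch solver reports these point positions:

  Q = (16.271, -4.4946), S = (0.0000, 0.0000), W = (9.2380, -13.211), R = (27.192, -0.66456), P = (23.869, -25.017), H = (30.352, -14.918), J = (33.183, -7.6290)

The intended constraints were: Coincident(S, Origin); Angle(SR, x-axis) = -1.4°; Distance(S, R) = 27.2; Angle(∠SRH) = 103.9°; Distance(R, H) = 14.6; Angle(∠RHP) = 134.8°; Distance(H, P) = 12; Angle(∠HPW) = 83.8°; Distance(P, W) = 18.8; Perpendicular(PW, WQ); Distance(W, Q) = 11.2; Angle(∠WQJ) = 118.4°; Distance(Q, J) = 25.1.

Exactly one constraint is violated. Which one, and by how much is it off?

Distance(Q, J) = 25.1 — off by 7.90.

S = (0.00, 0.00) ✓; SR at -1.400° ✓; |SR| = 27.20 ✓; ∠SRH = 103.9° ✓; |RH| = 14.60 ✓; ∠RHP = 134.8° ✓; |HP| = 12.00 ✓; ∠HPW = 83.80° ✓; |PW| = 18.80 ✓; ∠(PW, WQ) = 90.00° ✓; |WQ| = 11.20 ✓; ∠WQJ = 118.4° ✓; |QJ| = 17.20 ✗.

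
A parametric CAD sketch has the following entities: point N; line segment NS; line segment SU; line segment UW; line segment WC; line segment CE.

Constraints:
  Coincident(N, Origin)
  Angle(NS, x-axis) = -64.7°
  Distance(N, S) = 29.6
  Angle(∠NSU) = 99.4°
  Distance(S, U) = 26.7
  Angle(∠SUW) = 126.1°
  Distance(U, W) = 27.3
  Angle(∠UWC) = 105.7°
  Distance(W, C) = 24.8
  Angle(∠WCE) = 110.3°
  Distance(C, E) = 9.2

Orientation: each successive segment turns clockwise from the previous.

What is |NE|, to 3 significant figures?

25.4

N is at the origin; NS runs at -64.7° with length 29.6, so S = (12.6, -26.8). ∠NSU = 99.4° gives SU at -145° from the x-axis; with |SU| = 26.7, U = (-9.30, -42.0). ∠SUW = 126.1° gives UW at 161° from the x-axis; with |UW| = 27.3, W = (-35.1, -33.0). ∠UWC = 105.7° gives WC at 86.5° from the x-axis; with |WC| = 24.8, C = (-33.6, -8.23). ∠WCE = 110.3° gives CE at 16.8° from the x-axis; with |CE| = 9.2, E = (-24.8, -5.57). Then |NE| = |E − N| = 25.4.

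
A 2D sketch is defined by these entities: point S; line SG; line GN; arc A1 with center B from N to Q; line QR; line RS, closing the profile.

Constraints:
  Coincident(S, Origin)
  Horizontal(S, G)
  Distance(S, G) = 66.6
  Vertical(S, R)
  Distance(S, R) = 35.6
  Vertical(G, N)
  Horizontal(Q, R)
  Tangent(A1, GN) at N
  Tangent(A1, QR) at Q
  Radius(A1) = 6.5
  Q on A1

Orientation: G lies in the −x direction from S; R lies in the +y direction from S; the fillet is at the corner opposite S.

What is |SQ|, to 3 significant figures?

69.9

S is at the origin; S and G share the same y with |SG| = 66.6 and G on the −x side, so G = (-66.6, 0.00). SR is vertical with |SR| = 35.6 and R on the +y side, so R = (0.00, 35.6). The virtual corner opposite S is at (-66.6, 35.6). Tangency of A1 to GN means the radius BN is perpendicular to GN and the tangent condition forces BQ to be normal to QR, with radius 6.5, so the center B sits 6.5 in from both sides at B = (-60.1, 29.1). That places the tangent points at N = (-66.6, 29.1) on GN and Q = (-60.1, 35.6) on QR. Then |SQ| = |Q − S| = 69.9.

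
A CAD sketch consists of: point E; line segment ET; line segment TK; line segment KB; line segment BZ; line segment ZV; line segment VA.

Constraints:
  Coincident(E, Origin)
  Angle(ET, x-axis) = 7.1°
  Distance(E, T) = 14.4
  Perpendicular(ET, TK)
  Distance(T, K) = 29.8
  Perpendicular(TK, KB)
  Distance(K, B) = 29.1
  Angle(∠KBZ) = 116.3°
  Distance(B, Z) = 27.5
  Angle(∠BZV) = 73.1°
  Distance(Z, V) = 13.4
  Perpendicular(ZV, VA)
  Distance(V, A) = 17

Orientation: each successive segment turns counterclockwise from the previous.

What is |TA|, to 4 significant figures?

32.07

E is at the origin; ET runs at 7.1° with length 14.4, so T = (14.29, 1.780). ET ⟂ TK, so TK runs at 97.10°; with |TK| = 29.8, K = (10.61, 31.35). The perpendicularity gives KB at right angles to TK, so KB runs at -172.9°; with |KB| = 29.1, B = (-18.27, 27.75). ∠KBZ = 116.3° gives BZ at -109.2° from the x-axis; with |BZ| = 27.5, Z = (-27.31, 1.784). ∠BZV = 73.1° gives ZV at -2.300° from the x-axis; with |ZV| = 13.4, V = (-13.93, 1.246). ZV is perpendicular to VA, so VA runs at 87.70°; with |VA| = 17.0, A = (-13.24, 18.23). Then |TA| = |A − T| = 32.07.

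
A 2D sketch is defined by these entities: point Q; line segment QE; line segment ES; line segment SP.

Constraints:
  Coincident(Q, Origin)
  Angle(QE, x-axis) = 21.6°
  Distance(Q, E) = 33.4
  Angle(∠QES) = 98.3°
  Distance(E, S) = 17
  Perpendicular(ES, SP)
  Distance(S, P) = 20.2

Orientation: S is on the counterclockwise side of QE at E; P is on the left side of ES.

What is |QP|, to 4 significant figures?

25.32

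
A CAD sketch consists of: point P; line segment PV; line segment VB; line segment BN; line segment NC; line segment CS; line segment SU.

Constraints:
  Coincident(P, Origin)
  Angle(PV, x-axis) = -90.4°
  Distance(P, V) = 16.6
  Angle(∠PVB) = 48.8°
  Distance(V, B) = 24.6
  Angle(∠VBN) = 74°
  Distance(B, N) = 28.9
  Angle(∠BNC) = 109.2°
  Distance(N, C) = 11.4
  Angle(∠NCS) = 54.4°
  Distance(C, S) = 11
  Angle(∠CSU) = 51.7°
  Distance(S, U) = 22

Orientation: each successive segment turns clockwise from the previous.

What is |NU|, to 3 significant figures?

12.2

∠NCS = 54.4° gives CS at -164° from the x-axis; with |CS| = 11.0, S = (4.25, 5.11). ∠CSU = 51.7° gives SU at 67.7° from the x-axis; with |SU| = 22.0, U = (12.6, 25.5). Then |NU| = |U − N| = 12.2.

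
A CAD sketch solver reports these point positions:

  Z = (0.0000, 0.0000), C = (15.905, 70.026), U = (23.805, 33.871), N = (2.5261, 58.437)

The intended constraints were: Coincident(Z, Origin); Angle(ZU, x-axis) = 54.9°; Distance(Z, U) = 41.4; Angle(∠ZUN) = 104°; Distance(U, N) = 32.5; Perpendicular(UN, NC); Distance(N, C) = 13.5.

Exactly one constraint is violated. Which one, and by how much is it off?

Distance(N, C) = 13.5 — off by 4.20.

Z = (0.00, 0.00) ✓; ZU at 54.90° ✓; |ZU| = 41.40 ✓; ∠ZUN = 104.0° ✓; |UN| = 32.50 ✓; ∠(UN, NC) = 90.00° ✓; |NC| = 17.70 ✗.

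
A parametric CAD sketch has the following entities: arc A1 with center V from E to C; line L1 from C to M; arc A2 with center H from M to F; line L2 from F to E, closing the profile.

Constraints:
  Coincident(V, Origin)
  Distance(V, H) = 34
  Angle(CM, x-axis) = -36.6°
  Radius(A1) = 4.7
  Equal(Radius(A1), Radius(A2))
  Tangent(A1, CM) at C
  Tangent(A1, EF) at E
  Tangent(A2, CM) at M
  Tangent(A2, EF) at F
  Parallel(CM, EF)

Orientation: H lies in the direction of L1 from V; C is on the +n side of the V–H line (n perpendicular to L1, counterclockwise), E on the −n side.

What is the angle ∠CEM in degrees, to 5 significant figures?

74.545°

The slot axis is L1's direction at -36.6°, so u = (cos -36.6°, sin -36.6°) = (0.80282, -0.59622) and n = (−sin -36.6°, cos -36.6°) = (0.59622, 0.80282). V is at the origin and H lies 34.0 along u from V, so H = 34.0·u = (27.296, -20.272). Tangency of A1 to both parallel lines with radius 4.7 puts C and E at V ± 4.7·n: C = (2.8023, 3.7732), E = (-2.8023, -3.7732). Equal radii place M and F the same way about H: M = H + 4.7·n = (30.098, -16.498), F = H − 4.7·n = (24.494, -24.045). Then cos ∠CEM = EC·EM / (|EC||EM|), giving 74.545°.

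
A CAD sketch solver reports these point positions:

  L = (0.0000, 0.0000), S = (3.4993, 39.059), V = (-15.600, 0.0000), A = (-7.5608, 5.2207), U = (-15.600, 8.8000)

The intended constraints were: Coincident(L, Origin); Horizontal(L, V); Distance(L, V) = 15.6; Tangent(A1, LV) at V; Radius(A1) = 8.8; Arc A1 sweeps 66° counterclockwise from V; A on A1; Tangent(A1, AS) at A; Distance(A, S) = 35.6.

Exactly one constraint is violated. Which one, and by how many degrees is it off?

Tangent(A1, AS) at A — off by 5.90°.

L = (0.00, 0.00) ✓; L.y = 0.00, V.y = 0.00 ✓; |LV| = 15.60 ✓; ∠(UV, VL) = 90.00° ✓; |UV| = 8.800 ✓; bearing(U→A) − bearing(U→V) = 66.00° ✓; |UA| = 8.800 ✓; ∠(UA, AS) = 84.10° ✗; |AS| = 35.60 ✓.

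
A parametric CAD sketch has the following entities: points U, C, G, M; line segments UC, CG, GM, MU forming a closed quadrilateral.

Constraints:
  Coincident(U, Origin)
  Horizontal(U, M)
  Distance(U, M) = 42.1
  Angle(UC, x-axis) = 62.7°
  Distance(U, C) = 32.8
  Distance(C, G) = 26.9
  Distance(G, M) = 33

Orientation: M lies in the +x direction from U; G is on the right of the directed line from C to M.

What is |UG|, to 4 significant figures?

9.666

U is at the origin; U and M share the same y with |UM| = 42.1 and M in +x, so M = (42.1, 0). UC runs at 62.7° with |UC| = 32.8, so C = (15.04, 29.15). G is determined by |CG| = 26.9 and |GM| = 33.0 together: it lies at the intersection of circle(C, 26.9) and circle(M, 33.0). With |CM| = 39.77, the foot of the radical line on CM is 15.29 from C and the perpendicular offset is √(26.9² − 15.29²) = 22.13. Taking the right-of-CM solution: G = (9.226, 2.883).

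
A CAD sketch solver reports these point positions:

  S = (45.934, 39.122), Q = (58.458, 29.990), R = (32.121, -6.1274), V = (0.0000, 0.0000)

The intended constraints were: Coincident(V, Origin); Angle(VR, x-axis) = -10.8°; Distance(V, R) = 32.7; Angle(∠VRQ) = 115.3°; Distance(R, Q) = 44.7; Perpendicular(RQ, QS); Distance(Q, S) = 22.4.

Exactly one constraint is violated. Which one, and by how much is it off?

Distance(Q, S) = 22.4 — off by 6.90.

V = (0.00, 0.00) ✓; VR at -10.80° ✓; |VR| = 32.70 ✓; ∠VRQ = 115.3° ✓; |RQ| = 44.70 ✓; ∠(RQ, QS) = 90.00° ✓; |QS| = 15.50 ✗.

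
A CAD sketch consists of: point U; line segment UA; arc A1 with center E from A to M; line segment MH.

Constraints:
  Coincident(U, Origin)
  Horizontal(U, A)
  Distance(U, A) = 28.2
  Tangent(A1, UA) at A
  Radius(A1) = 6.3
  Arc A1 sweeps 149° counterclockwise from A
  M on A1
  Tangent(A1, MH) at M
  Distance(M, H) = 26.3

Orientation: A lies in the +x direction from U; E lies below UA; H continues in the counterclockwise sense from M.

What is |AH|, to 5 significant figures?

31.777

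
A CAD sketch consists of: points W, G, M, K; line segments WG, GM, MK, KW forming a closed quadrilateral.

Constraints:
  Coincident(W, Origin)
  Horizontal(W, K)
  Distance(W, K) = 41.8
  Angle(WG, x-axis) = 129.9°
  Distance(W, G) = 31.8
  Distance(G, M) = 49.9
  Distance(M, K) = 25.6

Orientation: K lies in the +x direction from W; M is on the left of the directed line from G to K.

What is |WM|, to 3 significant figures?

37.0

Checks: |GM| = 49.90 ✓; |MK| = 25.60 ✓.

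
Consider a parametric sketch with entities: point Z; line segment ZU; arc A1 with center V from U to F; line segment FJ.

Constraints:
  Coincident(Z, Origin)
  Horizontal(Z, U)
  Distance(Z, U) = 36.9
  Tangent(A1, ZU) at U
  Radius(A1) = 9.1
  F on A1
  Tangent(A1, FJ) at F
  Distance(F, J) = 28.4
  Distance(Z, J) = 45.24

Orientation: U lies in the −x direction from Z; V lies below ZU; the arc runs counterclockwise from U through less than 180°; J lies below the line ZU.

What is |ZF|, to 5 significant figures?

46.410

Checks: |VF| = 9.100 ✓; ∠(VF, FJ) = 90.00° ✓; |FJ| = 28.40 ✓; |ZJ| = 45.24 ✓.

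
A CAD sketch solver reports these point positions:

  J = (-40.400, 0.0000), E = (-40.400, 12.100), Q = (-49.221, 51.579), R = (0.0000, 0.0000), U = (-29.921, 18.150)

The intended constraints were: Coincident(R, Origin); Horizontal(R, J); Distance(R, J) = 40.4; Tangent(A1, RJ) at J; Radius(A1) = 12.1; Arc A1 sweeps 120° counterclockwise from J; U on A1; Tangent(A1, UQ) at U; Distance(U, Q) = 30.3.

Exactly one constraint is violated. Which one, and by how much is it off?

Distance(U, Q) = 30.3 — off by 8.30.

R = (0.00, 0.00) ✓; R.y = 0.00, J.y = 0.00 ✓; |RJ| = 40.40 ✓; ∠(EJ, JR) = 90.00° ✓; |EJ| = 12.10 ✓; bearing(E→U) − bearing(E→J) = 120.0° ✓; |EU| = 12.10 ✓; ∠(EU, UQ) = 90.00° ✓; |UQ| = 38.60 ✗.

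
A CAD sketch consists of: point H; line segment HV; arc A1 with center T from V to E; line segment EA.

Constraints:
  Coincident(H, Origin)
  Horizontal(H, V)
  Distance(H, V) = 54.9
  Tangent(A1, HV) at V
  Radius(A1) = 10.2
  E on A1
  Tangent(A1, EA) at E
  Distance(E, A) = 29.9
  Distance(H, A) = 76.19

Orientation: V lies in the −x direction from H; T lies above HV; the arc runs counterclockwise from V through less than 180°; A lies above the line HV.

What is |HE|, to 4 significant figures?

49.51

Checks: ∠(TV, VH) = 90.00° ✓; |TV| = 10.20 ✓; |TE| = 10.20 ✓; ∠(TE, EA) = 90.00° ✓; |EA| = 29.90 ✓; |HA| = 76.19 ✓.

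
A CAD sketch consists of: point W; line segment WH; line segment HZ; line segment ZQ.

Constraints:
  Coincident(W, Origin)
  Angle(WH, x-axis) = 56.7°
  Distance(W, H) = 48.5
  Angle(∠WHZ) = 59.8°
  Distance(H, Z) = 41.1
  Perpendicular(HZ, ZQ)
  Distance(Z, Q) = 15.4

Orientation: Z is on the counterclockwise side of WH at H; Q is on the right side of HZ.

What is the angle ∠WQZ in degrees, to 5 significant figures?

16.247°

W is at the origin; WH runs at 56.7° with length 48.5, so H = 48.5·(cos 56.7°, sin 56.7°) = (26.628, 40.537). ∠WHZ = 59.8°, so HZ runs at 56.7° + (180° − 59.8°) = 176.90° from the x-axis; with |HZ| = 41.1, Z = H + 41.1·(cos 176.90°, sin 176.90°) = (-14.412, 42.759). HZ ⟂ ZQ; with |ZQ| = 15.4 on the right of HZ, Q = Z + 15.4·(0.054079, 0.99854) = (-13.579, 58.137). Then cos ∠WQZ = QW·QZ / (|QW||QZ|), giving 16.247°.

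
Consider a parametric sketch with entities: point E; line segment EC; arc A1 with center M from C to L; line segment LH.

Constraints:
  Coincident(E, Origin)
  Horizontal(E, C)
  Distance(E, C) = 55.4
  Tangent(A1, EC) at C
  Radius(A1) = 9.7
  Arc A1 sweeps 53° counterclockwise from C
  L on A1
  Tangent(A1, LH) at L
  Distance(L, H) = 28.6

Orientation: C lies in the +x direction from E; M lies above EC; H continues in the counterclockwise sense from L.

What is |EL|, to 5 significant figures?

63.265

The tangent condition forces MC to be normal to EC, so M = C + (0, 9.7) = (55.400, 9.7000). On A1, C sits at bearing -90° from M; a 53° counterclockwise sweep puts L at bearing -37°, so L = M + 9.7·(cos -37°, sin -37°) = (63.147, 3.8624). Then |EL| = |L − E| = 63.265.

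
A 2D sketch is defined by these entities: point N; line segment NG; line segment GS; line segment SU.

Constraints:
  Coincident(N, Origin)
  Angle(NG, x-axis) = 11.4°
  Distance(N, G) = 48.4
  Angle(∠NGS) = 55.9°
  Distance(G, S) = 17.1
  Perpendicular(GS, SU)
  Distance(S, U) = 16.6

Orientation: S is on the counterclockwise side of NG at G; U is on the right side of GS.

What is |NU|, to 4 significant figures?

57.56

N is at the origin; NG runs at 11.4° with length 48.4, so G = 48.4·(cos 11.4°, sin 11.4°) = (47.45, 9.567). ∠NGS = 55.9°, so GS runs at 11.4° + (180° − 55.9°) = 135.5° from the x-axis; with |GS| = 17.1, S = G + 17.1·(cos 135.5°, sin 135.5°) = (35.25, 21.55). GS ⟂ SU; with |SU| = 16.6 on the right of GS, U = S + 16.6·(0.7009, 0.7133) = (46.88, 33.39). Then |NU| = |U − N| = 57.56.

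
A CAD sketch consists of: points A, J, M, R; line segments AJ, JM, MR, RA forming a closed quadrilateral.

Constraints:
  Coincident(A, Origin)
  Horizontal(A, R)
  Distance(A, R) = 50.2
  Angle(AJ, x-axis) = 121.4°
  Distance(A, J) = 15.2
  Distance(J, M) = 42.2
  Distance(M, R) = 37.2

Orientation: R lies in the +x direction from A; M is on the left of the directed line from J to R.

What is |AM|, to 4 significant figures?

43.42

A is at the origin; A and R share the same y with |AR| = 50.2 and R in +x, so R = (50.2, 0). AJ runs at 121.4° with |AJ| = 15.2, so J = (-7.919, 12.97). M is determined by |JM| = 42.2 and |MR| = 37.2 together: it lies at the intersection of circle(J, 42.2) and circle(R, 37.2). With |JR| = 59.55, the foot of the radical line on JR is 33.11 from J and the perpendicular offset is √(42.2² − 33.11²) = 26.17. Taking the left-of-JR solution: M = (30.09, 31.30).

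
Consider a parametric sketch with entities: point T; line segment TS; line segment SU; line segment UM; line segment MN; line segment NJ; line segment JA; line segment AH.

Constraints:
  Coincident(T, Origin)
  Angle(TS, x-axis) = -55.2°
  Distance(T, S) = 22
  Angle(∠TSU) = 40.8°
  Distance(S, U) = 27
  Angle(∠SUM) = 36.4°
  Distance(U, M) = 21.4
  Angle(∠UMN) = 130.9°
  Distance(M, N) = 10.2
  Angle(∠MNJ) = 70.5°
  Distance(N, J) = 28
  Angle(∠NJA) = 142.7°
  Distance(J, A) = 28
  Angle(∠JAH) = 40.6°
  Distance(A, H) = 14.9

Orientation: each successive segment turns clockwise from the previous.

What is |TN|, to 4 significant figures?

17.28

T is at the origin; TS runs at -55.2° with length 22.0, so S = (12.56, -18.07). ∠TSU = 40.8° gives SU at 165.6° from the x-axis; with |SU| = 27.0, U = (-13.60, -11.35). ∠SUM = 36.4° gives UM at 22.00° from the x-axis; with |UM| = 21.4, M = (6.246, -3.334). ∠UMN = 130.9° gives MN at -27.10° from the x-axis; with |MN| = 10.2, N = (15.33, -7.981). Then |TN| = |N − T| = 17.28.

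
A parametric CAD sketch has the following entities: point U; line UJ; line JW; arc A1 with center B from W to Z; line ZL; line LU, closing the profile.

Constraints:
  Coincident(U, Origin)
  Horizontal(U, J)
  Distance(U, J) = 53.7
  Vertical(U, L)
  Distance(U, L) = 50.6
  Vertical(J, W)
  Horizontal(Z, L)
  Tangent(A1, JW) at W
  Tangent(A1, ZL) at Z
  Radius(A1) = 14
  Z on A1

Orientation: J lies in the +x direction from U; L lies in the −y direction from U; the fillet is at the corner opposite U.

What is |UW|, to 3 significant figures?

65.0

U is at the origin; U and J share the same y with |UJ| = 53.7 and J on the +x side, so J = (53.7, 0.00). UL is vertical with |UL| = 50.6 and L on the −y side, so L = (0.00, -50.6). The virtual corner opposite U is at (53.7, -50.6). A1 meets JW tangentially, so BW is at right angles to JW and A1 meets ZL tangentially, so BZ is at right angles to ZL, with radius 14.0, so the center B sits 14.0 in from both sides at B = (39.7, -36.6). That places the tangent points at W = (53.7, -36.6) on JW and Z = (39.7, -50.6) on ZL. Then |UW| = |W − U| = 65.0.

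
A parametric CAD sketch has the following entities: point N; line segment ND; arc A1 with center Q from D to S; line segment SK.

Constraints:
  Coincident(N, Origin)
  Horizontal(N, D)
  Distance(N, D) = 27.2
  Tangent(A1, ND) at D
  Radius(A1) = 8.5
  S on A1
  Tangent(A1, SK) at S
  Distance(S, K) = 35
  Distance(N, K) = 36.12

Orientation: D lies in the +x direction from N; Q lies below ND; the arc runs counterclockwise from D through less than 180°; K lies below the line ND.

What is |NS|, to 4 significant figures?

20.16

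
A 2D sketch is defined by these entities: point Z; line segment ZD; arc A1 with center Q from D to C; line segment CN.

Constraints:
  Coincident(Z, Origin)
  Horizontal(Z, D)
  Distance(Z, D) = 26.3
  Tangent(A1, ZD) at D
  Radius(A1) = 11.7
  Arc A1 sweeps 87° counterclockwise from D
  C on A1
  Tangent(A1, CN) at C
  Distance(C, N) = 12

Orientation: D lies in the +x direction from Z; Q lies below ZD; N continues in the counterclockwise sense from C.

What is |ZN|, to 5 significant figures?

26.980

Z is at the origin; ZD is horizontal with |ZD| = 26.3 and D on the +x side, so D = (26.300, 0.0000). The tangent condition forces QD to be normal to ZD, so Q = D + (0, -11.7) = (26.300, -11.700). On A1, D sits at bearing 90° from Q; an 87° counterclockwise sweep puts C at bearing 177°, so C = Q + 11.7·(cos 177°, sin 177°) = (14.616, -11.088). Since A1 is tangent to CN there, QC ⟂ CN, so CN runs along (−sin 177°, cos 177°); with |CN| = 12.0, N = (13.988, -23.071). Then |ZN| = |N − Z| = 26.980.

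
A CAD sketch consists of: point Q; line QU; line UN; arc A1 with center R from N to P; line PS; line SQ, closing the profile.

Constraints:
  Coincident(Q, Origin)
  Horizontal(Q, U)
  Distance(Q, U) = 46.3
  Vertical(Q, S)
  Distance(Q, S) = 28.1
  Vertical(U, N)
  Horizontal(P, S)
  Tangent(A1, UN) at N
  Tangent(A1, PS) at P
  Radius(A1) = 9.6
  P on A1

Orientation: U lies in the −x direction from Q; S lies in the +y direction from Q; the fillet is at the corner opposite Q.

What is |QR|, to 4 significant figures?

41.10

Q and S share the same x with |QS| = 28.1 and S on the +y side, so S = (0.000, 28.10). The virtual corner opposite Q is at (-46.30, 28.10). Since A1 is tangent to UN there, RN ⟂ UN and since A1 is tangent to PS there, RP ⟂ PS, with radius 9.6, so the center R sits 9.6 in from both sides at R = (-36.70, 18.50). Then |QR| = |R − Q| = 41.10.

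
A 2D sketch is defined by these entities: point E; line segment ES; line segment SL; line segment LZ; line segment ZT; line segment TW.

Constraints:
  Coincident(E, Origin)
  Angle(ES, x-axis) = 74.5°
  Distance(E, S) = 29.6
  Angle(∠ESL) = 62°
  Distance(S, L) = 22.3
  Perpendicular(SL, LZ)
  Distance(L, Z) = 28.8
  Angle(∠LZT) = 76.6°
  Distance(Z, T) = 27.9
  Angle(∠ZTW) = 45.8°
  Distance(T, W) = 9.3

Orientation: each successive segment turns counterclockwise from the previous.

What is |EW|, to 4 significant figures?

13.99

E is at the origin; ES runs at 74.5° with length 29.6, so S = (7.910, 28.52). ∠ESL = 62.0° gives SL at -167.5° from the x-axis; with |SL| = 22.3, L = (-13.86, 23.70). SL ⟂ LZ, so LZ runs at -77.50°; with |LZ| = 28.8, Z = (-7.628, -4.420). ∠LZT = 76.6° gives ZT at 25.90° from the x-axis; with |ZT| = 27.9, T = (17.47, 7.766). ∠ZTW = 45.8° gives TW at 160.1° from the x-axis; with |TW| = 9.3, W = (8.725, 10.93). Then |EW| = |W − E| = 13.99.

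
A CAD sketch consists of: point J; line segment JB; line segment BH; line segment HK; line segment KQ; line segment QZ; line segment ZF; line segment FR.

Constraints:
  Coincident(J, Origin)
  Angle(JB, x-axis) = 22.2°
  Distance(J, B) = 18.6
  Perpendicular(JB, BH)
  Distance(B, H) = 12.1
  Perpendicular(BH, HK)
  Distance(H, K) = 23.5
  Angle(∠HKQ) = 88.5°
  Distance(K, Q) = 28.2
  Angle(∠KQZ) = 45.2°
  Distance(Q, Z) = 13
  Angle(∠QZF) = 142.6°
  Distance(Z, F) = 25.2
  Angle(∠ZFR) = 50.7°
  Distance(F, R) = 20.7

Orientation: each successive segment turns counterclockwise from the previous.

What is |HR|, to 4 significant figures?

28.82

∠QZF = 142.6° gives ZF at 105.9° from the x-axis; with |ZF| = 25.2, F = (0.08703, 19.86). ∠ZFR = 50.7° gives FR at -124.8° from the x-axis; with |FR| = 20.7, R = (-11.73, 2.863). Then |HR| = |R − H| = 28.82.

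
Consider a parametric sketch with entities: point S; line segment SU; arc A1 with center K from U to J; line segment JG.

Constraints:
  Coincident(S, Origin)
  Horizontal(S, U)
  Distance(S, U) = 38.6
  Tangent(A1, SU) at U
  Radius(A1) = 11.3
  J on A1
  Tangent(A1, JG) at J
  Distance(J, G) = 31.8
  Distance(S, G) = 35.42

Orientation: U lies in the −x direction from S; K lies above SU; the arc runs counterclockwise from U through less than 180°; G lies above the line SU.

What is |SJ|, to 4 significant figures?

29.39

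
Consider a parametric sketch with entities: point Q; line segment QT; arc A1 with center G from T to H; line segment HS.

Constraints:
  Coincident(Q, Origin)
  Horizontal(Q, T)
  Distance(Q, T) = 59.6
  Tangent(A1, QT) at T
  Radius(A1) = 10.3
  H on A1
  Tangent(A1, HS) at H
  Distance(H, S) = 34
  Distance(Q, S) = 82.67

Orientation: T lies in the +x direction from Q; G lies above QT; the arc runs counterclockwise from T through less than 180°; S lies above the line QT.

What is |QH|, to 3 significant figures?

70.7

Checks: Q.y = 0.00, T.y = 0.00 ✓; |GH| = 10.30 ✓; ∠(GH, HS) = 90.00° ✓; |HS| = 34.00 ✓; |QS| = 82.67 ✓.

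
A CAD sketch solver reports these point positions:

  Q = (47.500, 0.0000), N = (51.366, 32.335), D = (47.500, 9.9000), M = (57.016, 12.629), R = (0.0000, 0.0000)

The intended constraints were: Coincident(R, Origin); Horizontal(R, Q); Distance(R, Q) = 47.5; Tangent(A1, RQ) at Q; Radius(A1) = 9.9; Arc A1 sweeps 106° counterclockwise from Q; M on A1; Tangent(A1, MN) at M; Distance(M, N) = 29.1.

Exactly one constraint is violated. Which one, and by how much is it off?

Distance(M, N) = 29.1 — off by 8.60.

R = (0.00, 0.00) ✓; R.y = 0.00, Q.y = 0.00 ✓; |RQ| = 47.50 ✓; ∠(DQ, QR) = 90.00° ✓; |DQ| = 9.900 ✓; bearing(D→M) − bearing(D→Q) = 106.0° ✓; |DM| = 9.900 ✓; ∠(DM, MN) = 90.00° ✓; |MN| = 20.50 ✗.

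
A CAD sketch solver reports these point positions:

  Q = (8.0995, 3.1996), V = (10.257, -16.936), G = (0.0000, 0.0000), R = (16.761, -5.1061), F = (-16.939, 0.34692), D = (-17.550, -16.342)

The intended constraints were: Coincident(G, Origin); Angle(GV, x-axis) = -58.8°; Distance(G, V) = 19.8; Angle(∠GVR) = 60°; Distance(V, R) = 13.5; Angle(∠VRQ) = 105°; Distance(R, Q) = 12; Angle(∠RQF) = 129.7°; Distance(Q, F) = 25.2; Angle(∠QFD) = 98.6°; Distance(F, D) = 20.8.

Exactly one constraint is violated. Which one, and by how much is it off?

Distance(F, D) = 20.8 — off by 4.10.

G = (0.00, 0.00) ✓; GV at -58.80° ✓; |GV| = 19.80 ✓; ∠GVR = 60.00° ✓; |VR| = 13.50 ✓; ∠VRQ = 105.0° ✓; |RQ| = 12.00 ✓; ∠RQF = 129.7° ✓; |QF| = 25.20 ✓; ∠QFD = 98.60° ✓; |FD| = 16.70 ✗.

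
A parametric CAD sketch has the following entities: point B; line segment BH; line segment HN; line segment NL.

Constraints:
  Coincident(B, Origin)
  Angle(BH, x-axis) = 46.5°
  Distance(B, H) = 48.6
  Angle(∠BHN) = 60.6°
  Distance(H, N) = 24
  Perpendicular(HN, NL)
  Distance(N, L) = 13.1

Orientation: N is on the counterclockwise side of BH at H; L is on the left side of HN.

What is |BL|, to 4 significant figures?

29.24

B is at the origin; BH runs at 46.5° with length 48.6, so H = 48.6·(cos 46.5°, sin 46.5°) = (33.45, 35.25). ∠BHN = 60.6°, so HN runs at 46.5° + (180° − 60.6°) = 165.9° from the x-axis; with |HN| = 24.0, N = H + 24.0·(cos 165.9°, sin 165.9°) = (10.18, 41.10). HN is perpendicular to NL; with |NL| = 13.1 on the left of HN, L = N + 13.1·(-0.2436, -0.9699) = (6.986, 28.39). Then |BL| = |L − B| = 29.24.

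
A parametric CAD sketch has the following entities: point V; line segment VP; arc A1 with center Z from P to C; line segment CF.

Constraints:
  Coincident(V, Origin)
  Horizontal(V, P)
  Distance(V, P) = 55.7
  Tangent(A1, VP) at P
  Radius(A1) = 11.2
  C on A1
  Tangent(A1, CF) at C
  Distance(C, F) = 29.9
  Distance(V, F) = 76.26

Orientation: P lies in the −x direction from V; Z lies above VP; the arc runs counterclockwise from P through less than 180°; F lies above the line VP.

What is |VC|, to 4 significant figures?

49.72

V is at the origin; VP is horizontal with |VP| = 55.7 and P on the −x side, so P = (-55.70, 0.000). Since A1 is tangent to VP there, ZP ⟂ VP, so Z = P + (0, 11.2) = (-55.70, 11.20). Since ZC ⟂ CF (tangency), |ZF| = √(11.2² + 29.9²) = 31.93 regardless of where C sits on A1. So F lies on both circle(V, 76.26) and circle(Z, 31.93); the above-VP intersection is F = (-63.55, 42.15). C is the foot of the tangent from F: C = (-46.50, 17.59).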